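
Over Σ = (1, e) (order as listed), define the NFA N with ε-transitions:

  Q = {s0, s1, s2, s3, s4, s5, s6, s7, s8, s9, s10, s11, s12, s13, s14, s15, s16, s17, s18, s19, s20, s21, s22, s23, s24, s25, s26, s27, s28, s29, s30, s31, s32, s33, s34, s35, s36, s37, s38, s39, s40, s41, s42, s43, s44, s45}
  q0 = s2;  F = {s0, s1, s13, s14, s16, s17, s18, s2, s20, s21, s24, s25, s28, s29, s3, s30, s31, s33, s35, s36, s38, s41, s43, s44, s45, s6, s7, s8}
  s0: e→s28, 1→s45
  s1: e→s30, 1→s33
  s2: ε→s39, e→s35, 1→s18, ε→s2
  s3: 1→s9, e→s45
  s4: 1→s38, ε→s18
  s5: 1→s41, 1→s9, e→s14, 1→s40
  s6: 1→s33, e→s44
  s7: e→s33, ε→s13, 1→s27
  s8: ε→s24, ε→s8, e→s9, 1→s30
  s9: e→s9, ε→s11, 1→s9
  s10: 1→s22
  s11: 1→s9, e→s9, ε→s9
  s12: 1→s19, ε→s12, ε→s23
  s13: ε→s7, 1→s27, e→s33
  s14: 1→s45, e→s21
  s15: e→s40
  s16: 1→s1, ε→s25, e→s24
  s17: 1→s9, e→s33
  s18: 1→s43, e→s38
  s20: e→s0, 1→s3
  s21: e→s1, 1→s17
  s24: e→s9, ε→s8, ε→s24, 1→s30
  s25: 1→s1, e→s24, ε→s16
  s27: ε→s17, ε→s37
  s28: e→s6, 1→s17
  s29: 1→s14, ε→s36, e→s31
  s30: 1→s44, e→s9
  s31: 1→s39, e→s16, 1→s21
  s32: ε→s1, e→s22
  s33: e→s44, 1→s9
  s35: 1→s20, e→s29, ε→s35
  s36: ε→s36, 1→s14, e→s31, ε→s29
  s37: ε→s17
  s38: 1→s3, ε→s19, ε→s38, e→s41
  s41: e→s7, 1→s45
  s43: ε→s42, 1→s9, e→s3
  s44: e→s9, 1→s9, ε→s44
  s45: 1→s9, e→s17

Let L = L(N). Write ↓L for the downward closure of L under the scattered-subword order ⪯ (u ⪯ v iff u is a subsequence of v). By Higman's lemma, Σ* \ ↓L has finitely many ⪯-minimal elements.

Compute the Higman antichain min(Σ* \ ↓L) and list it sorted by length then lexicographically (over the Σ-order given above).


|Q|=46, |F|=28, |δ|=97 (27 ε).
min D↑ (25 st, q0=0, F={7}): 0:1→1,e→2 1:1→3,e→4 2:1→5,e→6 3:1→7,e→8 4:1→8,e→9 5:1→8,e→10 6:1→11,e→12 7:1→7,e→7 8:1→7,e→13 9:1→13,e→14 10:1→13,e→15 11:1→13,e→16 12:1→16,e→17 13:1→7,e→18 14:1→18,e→19 15:1→18,e→20 16:1→18,e→21 17:1→21,e→22 18:1→7,e→19 19:1→7,e→23 20:1→19,e→23 21:1→19,e→24 22:1→24,e→7 23:1→7,e→7 24:1→23,e→7 (ε-aug+det+¬).
'111': N↓-sim [35, 26, 11, 2] end={s11,s9} ∉↓L; 3/3 del acc.
'1eeee1': |S_i|=[35, 26, 20, 15, 11, 4, 2] end={s11,s9} — reject; 6/6 single-dels accept.
'eeeeee': N↓-sim [35, 31, 26, 20, 11, 6, 2] end={s11,s9} — reject; 6/6 single-dels accept.
3 minimals (antichain).

min(Σ*\↓L) = [111, 1eeee1, eeeeee].


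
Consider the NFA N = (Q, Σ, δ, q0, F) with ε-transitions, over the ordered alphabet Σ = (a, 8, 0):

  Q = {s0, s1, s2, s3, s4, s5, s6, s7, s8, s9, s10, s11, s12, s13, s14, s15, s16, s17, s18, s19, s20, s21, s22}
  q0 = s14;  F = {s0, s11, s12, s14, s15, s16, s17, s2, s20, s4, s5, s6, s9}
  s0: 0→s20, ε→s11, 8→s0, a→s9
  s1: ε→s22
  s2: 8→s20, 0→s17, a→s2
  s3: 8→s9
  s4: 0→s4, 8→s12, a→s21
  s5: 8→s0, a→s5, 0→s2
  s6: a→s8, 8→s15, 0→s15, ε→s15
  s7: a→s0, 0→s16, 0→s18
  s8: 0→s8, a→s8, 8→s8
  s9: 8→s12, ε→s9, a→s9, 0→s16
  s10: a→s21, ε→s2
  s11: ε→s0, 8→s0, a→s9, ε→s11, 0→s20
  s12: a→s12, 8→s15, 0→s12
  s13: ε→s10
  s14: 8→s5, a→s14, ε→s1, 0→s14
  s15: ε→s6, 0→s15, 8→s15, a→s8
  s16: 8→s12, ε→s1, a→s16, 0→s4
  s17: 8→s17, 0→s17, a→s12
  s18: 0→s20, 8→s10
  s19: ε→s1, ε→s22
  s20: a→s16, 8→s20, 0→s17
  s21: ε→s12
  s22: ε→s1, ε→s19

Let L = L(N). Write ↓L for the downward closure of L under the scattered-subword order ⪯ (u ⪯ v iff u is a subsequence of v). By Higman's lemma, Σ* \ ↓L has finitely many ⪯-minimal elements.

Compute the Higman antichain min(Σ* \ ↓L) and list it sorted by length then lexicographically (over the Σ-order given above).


|Q|=23, |F|=13, |δ|=65 (16 ε).
min D↑ (12 st, q0=0, F={11}): 0:a→0,8→1,0→0 1:a→1,8→2,0→3 2:a→4,8→2,0→5 3:a→3,8→5,0→6 4:a→4,8→7,0→8 5:a→8,8→5,0→6 6:a→7,8→6,0→6 7:a→7,8→9,0→7 8:a→8,8→7,0→10 9:a→11,8→9,0→9 10:a→7,8→7,0→10 11:a→11,8→11,0→11.
'88a88a': |S_i|=[18, 17, 15, 11, 4, 3, 1] end={s8} ∉↓L; 6/6 deletions ∈↓L.
'800a8a': N↓-sim [18, 17, 13, 7, 5, 3, 1] end={s8} — reject; 6/6 deletions ∈↓L.
2 words, ⪯-incomp.

A = [88a88a, 800a8a].


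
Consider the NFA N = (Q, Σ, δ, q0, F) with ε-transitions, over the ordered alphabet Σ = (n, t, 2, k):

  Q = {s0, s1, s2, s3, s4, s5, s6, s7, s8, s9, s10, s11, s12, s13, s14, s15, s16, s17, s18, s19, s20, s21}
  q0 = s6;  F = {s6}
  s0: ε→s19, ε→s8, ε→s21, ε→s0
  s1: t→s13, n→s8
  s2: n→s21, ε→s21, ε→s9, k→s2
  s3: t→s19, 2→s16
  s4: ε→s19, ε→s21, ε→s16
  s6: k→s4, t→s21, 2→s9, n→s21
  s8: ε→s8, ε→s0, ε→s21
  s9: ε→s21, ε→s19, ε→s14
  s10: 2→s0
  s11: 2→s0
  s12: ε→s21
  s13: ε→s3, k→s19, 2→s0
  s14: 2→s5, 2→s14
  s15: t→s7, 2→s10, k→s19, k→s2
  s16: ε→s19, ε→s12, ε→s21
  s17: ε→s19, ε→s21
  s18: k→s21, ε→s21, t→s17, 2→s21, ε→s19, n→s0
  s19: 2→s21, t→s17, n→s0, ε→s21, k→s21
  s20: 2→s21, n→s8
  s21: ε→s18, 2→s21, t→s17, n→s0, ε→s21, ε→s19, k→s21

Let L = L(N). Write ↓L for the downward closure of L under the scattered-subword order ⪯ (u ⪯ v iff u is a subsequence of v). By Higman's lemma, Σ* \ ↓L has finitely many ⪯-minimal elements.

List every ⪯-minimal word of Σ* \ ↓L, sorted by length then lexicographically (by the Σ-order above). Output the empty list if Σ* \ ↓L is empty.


min(Σ*\↓L) = [n, t, 2, k].

|Q|=22, |F|=1, |δ|=62 (28 ε).
min D↑ (2 st, q0=0, F={1}): 0:n→1,t→1,2→1,k→1 1:n→1,t→1,2→1,k→1 (ε-aug+det+¬).
'n': |S_i|=[13, 6] end={s0,s17,s18,s19,s21,s8} — reject; 1/1 deletions ∈↓L.
't': N↓-sim [13, 6] end={s0,s17,s18,s19,s21,s8} ∉↓L; 1/1 deletions ∈↓L.
'2': run [13, 9] end={s0,s14,s17,s18,s19,s21,s5,s8,s9} ∉↓L; 1/1 del acc.
'k': run [13, 9] end={s0,s12,s16,s17,s18,s19,s21,s4,s8} — reject; 1/1 deletions ∈↓L.
4 obstructions.


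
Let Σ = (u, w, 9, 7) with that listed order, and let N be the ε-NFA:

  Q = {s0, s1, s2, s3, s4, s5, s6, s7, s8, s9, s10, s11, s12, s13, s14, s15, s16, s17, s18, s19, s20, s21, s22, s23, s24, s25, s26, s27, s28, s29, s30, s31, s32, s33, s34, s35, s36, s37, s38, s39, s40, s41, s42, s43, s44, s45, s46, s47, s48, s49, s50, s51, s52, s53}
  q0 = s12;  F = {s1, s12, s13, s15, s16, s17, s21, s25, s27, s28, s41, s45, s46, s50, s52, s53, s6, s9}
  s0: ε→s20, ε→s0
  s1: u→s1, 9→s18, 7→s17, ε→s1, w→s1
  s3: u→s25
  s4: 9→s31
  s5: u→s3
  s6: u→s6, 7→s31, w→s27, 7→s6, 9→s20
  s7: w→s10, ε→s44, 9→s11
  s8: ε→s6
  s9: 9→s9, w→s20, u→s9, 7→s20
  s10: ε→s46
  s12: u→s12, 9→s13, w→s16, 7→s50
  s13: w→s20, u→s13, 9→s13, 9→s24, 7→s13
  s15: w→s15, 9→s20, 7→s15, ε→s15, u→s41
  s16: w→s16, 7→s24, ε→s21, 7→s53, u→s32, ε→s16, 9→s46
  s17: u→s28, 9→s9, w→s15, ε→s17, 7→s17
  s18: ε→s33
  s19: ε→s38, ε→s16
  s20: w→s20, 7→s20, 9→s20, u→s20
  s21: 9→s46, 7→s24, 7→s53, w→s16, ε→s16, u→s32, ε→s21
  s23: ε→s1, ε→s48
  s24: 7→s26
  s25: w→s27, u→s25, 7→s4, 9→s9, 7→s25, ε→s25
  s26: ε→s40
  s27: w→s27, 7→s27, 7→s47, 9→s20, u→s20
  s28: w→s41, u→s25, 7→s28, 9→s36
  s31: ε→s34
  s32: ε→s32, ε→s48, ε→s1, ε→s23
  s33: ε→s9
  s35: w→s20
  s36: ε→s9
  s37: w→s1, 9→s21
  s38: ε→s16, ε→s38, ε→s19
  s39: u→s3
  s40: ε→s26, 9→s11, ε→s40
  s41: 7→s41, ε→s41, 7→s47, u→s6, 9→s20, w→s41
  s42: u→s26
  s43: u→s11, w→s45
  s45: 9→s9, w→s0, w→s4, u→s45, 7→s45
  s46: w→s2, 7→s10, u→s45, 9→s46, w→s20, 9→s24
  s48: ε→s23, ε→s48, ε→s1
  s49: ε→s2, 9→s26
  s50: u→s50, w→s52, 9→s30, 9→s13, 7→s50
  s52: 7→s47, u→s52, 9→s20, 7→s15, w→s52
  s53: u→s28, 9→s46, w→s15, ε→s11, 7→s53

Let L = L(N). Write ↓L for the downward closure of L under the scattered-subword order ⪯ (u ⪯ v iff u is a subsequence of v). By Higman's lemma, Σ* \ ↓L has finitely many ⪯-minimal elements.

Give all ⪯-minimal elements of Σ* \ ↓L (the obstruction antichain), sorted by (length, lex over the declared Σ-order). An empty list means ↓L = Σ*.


Antichain: [9w, 7w9, wu97, w7uuwu].

|Q|=54, |F|=18, |δ|=140 (37 ε).
min D↑ (18 st, q0=0, F={7}): 0:u→0,w→1,9→2,7→3 1:u→4,w→1,9→5,7→6 2:u→2,w→7,9→2,7→2 3:u→3,w→8,9→2,7→3 4:u→4,w→4,9→9,7→10 5:u→11,w→7,9→5,7→5 6:u→12,w→13,9→5,7→6 7:u→7,w→7,9→7,7→7 8:u→8,w→8,9→7,7→13 9:u→9,w→7,9→9,7→7 10:u→12,w→13,9→9,7→10 11:u→11,w→7,9→9,7→11 12:u→14,w→15,9→9,7→12 13:u→15,w→13,9→7,7→13 14:u→14,w→16,9→9,7→14 15:u→17,w→15,9→7,7→15 16:u→7,w→16,9→7,7→16 17:u→17,w→16,9→7,7→17 [Hopcroft].
'9w': run [37, 19, 6] end={s0,s2,s20,s31,s34,s4} — reject; 2/2 deletions ∈↓L.
'7w9': run [37, 28, 12, 3] end={s20,s31,s34} rej; 3/3 single-dels accept.
'wu97': |S_i|=[37, 33, 23, 7, 1] end={s20} ∉↓L; 4/4 deletions ∈↓L.
'w7uuwu': N↓-sim [37, 33, 24, 14, 11, 7, 1] end={s20} — reject; 6/6 deletions ∈↓L.
4 minimals (antichain).


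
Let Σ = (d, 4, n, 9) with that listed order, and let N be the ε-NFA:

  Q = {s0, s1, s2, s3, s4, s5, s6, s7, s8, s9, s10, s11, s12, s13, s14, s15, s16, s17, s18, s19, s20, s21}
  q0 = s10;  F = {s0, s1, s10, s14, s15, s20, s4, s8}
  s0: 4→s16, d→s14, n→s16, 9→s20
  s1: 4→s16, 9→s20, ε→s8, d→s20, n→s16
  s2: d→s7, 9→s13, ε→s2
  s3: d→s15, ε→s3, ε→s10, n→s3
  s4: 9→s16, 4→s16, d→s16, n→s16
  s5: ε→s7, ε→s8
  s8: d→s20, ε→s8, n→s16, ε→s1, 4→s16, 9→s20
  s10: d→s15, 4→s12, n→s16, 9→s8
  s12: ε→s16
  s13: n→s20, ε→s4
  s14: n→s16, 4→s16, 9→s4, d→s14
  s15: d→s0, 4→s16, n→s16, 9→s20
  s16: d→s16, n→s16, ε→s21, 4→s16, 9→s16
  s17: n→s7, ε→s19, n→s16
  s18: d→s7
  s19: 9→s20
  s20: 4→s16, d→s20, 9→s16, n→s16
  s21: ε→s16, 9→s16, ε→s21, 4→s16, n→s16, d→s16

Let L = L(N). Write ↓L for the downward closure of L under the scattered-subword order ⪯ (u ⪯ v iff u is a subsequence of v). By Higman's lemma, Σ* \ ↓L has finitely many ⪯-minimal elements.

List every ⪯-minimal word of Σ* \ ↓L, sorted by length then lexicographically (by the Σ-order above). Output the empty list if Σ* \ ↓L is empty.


|Q|=22, |F|=8, |δ|=63 (14 ε).
min D↑ (8 st, q0=0, F={2}): 0:d→1,4→2,n→2,9→3 1:d→4,4→2,n→2,9→5 2:d→2,4→2,n→2,9→2 3:d→5,4→2,n→2,9→5 4:d→6,4→2,n→2,9→5 5:d→5,4→2,n→2,9→2 6:d→6,4→2,n→2,9→7 7:d→2,4→2,n→2,9→2.
'4': N↓-sim [11, 3] end={s12,s16,s21} — reject; 1/1 deletions ∈↓L.
'n': |S_i|=[11, 2] end={s16,s21} rej; 1/1 single-dels accept.
'd99': N↓-sim [11, 7, 4, 2] end={s16,s21} rej; 3/3 del acc.
'9d9': N↓-sim [11, 6, 3, 2] end={s16,s21} ∉↓L; 3/3 single-dels accept.
'999': |S_i|=[11, 6, 3, 2] end={s16,s21} ∉↓L; 3/3 deletions ∈↓L.
'ddd9d': |S_i|=[11, 7, 6, 5, 3, 2] end={s16,s21} rej; 5/5 single-dels accept.
6 minimals (antichain).

min(Σ*\↓L) = [4, n, d99, 9d9, 999, ddd9d].


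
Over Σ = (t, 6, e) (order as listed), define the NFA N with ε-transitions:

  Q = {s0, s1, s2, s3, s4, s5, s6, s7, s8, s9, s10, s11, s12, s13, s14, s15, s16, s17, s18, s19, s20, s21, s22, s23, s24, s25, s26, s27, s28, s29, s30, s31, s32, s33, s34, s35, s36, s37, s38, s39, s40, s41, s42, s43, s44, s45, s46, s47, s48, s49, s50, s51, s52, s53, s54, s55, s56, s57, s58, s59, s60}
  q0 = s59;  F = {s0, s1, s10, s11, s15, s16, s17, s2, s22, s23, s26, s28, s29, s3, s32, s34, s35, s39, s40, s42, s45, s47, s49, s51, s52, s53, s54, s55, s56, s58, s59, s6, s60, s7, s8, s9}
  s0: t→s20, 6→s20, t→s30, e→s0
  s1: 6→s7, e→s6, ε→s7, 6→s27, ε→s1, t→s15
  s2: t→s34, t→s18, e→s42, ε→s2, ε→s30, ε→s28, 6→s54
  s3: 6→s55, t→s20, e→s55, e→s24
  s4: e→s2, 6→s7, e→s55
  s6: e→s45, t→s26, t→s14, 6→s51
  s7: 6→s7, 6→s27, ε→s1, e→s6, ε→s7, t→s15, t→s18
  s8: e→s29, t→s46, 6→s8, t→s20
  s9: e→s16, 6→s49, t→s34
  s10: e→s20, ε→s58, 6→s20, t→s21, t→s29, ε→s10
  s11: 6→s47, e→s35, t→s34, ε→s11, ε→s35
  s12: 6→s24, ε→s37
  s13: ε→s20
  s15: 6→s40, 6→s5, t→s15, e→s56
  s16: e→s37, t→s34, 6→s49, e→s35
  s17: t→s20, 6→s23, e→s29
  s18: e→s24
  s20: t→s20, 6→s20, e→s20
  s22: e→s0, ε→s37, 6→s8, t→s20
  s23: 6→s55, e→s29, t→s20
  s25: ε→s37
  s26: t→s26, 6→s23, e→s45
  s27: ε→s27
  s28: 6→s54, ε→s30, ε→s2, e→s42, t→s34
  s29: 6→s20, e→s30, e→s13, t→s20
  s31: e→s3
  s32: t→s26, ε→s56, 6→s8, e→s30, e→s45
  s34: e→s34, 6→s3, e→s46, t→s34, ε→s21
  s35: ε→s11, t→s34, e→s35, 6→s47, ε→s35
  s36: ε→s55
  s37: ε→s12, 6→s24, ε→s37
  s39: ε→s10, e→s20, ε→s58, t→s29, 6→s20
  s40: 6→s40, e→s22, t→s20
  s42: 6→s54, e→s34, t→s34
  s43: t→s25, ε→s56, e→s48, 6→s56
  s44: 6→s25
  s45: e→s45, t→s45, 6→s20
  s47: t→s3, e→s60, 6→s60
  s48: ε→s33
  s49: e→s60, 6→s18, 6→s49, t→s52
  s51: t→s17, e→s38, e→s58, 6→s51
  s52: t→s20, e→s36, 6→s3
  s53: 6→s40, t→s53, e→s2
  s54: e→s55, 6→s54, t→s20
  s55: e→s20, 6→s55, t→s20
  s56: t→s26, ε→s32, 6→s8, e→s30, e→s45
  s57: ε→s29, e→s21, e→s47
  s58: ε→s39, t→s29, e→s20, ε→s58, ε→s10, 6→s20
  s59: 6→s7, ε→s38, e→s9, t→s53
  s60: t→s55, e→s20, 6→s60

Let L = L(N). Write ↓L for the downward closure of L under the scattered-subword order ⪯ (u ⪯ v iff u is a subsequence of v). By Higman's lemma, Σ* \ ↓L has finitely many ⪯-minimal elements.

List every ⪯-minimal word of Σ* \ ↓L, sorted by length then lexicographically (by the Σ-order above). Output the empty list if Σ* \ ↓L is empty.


|Q|=61, |F|=36, |δ|=176 (35 ε).
min D↑ (31 st, q0=0, F={11}): 0:t→1,6→2,e→3 1:t→1,6→4,e→5 2:t→6,6→2,e→7 3:t→8,6→9,e→10 4:t→11,6→4,e→12 5:t→8,6→13,e→14 6:t→6,6→4,e→15 7:t→16,6→17,e→18 8:t→8,6→19,e→8 9:t→20,6→9,e→21 10:t→8,6→9,e→22 11:t→11,6→11,e→11 12:t→11,6→23,e→24 13:t→11,6→13,e→25 14:t→8,6→13,e→8 15:t→16,6→23,e→18 16:t→16,6→26,e→18 17:t→27,6→17,e→28 18:t→18,6→11,e→18 19:t→11,6→25,e→25 20:t→11,6→19,e→25 21:t→25,6→21,e→11 22:t→8,6→29,e→22 23:t→11,6→23,e→30 24:t→11,6→11,e→24 25:t→11,6→25,e→11 26:t→11,6→25,e→30 27:t→11,6→26,e→30 28:t→30,6→11,e→11 29:t→19,6→21,e→21 30:t→11,6→11,e→11 (ε-aug+det+¬).
't6t': N↓-sim [50, 33, 17, 3] end={s20,s30,s46} rej; 3/3 deletions ∈↓L.
'6ee6': |S_i|=[50, 40, 28, 11, 1] end={s20} ∉↓L; 4/4 del acc.
'e6tt': |S_i|=[50, 42, 24, 13, 1] end={s20} rej; 4/4 deletions ∈↓L.
'e6ee': N↓-sim [50, 42, 24, 13, 3] end={s13,s20,s30} ∉↓L; 4/4 del acc.
'et66e': run [50, 42, 18, 8, 2, 1] end={s20} — reject; 5/5 deletions ∈↓L.
'eee66e': N↓-sim [50, 42, 29, 18, 6, 3, 1] end={s20} rej; 6/6 del acc.
6 words, ⪯-incomp.

A = [t6t, 6ee6, e6tt, e6ee, et66e, eee66e].


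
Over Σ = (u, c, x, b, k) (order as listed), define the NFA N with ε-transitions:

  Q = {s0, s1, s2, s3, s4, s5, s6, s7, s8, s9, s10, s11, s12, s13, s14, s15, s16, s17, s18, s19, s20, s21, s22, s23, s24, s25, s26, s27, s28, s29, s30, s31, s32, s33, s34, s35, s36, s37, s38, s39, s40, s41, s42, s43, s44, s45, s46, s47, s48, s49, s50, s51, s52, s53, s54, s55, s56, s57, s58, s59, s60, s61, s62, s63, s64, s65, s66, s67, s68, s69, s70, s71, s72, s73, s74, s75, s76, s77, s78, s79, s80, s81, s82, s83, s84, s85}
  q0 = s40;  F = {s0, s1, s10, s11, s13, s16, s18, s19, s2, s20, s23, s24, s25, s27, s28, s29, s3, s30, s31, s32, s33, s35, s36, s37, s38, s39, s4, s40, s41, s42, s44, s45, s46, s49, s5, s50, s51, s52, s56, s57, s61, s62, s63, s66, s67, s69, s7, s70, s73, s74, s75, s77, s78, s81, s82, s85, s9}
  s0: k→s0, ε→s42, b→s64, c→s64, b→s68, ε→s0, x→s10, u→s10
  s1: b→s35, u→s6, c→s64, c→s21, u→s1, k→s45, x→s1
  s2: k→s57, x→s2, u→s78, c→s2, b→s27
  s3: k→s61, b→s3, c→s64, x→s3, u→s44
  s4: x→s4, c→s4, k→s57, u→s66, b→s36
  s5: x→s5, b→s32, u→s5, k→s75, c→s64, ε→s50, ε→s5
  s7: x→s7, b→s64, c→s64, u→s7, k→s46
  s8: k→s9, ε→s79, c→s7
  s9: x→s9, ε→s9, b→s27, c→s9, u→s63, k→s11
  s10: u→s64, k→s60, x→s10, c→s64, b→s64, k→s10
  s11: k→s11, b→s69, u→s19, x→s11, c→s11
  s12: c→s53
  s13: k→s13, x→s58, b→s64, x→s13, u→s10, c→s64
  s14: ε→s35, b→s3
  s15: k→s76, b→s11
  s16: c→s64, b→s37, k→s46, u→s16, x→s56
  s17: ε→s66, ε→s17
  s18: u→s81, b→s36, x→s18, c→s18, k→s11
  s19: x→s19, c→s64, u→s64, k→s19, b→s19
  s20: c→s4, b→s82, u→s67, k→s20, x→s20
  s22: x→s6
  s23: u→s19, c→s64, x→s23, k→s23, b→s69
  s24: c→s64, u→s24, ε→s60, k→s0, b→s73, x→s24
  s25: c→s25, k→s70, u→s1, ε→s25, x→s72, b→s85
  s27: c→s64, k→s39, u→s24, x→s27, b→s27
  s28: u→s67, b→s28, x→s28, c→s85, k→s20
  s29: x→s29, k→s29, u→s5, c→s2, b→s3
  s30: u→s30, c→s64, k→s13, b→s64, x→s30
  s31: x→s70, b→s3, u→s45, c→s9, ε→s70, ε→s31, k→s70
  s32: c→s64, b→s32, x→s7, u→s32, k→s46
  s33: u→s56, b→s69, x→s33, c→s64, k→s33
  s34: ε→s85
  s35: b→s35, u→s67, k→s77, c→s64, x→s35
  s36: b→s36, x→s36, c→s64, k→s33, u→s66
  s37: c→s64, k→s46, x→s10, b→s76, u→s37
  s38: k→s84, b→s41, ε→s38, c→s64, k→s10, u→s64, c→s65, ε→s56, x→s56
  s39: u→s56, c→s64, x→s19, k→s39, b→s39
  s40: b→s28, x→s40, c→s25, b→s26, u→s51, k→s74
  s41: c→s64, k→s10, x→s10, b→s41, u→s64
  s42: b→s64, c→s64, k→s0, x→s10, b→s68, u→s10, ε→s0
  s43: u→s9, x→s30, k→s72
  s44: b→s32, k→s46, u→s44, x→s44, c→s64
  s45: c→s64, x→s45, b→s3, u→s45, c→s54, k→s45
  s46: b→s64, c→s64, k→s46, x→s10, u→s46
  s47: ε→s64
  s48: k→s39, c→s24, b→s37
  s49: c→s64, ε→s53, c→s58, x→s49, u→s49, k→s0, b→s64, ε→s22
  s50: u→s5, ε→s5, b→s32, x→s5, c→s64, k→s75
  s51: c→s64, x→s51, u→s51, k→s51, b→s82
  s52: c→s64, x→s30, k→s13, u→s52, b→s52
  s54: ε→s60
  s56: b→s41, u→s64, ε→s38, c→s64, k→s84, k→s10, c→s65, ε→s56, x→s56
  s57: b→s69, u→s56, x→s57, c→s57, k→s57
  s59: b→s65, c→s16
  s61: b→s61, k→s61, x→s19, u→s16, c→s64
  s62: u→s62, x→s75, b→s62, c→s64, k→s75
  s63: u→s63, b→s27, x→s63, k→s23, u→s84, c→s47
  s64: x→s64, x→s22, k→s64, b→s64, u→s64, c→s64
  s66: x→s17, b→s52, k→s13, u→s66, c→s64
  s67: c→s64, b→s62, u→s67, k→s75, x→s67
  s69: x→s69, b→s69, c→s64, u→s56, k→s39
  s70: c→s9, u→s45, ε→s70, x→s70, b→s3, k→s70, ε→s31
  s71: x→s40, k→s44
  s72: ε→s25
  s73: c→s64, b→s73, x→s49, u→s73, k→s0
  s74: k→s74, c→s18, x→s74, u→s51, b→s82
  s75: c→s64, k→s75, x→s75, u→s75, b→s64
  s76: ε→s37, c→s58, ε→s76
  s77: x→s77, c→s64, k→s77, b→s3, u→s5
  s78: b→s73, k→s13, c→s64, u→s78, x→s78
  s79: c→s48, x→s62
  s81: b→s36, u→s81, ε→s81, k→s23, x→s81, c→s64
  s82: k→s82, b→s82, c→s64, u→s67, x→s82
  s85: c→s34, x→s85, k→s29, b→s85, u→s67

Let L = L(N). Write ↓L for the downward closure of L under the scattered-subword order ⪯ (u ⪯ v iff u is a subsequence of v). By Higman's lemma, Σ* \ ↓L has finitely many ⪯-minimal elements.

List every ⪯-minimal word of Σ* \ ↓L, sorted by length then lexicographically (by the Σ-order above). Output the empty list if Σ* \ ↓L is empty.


Antichain: [uc, kbc, bukb, bubxb, kckuu, ckbkxu].

|Q|=86, |F|=57, |δ|=355 (30 ε).
min D↑ (54 st, q0=0, F={5}): 0:u→1,c→2,x→0,b→3,k→4 1:u→1,c→5,x→1,b→6,k→1 2:u→7,c→2,x→2,b→8,k→9 3:u→10,c→8,x→3,b→3,k→11 4:u→1,c→12,x→4,b→6,k→4 5:u→5,c→5,x→5,b→5,k→5 6:u→10,c→5,x→6,b→6,k→6 7:u→7,c→5,x→7,b→13,k→14 8:u→10,c→8,x→8,b→8,k→15 9:u→14,c→16,x→9,b→17,k→9 10:u→10,c→5,x→10,b→18,k→19 11:u→10,c→20,x→11,b→6,k→11 12:u→21,c→12,x→12,b→22,k→23 13:u→10,c→5,x→13,b→13,k→24 14:u→14,c→5,x→14,b→17,k→14 15:u→25,c→26,x→15,b→17,k→15 16:u→27,c→16,x→16,b→28,k→23 17:u→29,c→5,x→17,b→17,k→30 18:u→18,c→5,x→19,b→18,k→19 19:u→19,c→5,x→19,b→5,k→19 20:u→31,c→20,x→20,b→22,k→32 21:u→21,c→5,x→21,b→22,k→33 22:u→31,c→5,x→22,b→22,k→34 23:u→35,c→23,x→23,b→36,k→23 24:u→25,c→5,x→24,b→17,k→24 25:u→25,c→5,x→25,b→37,k→19 26:u→38,c→26,x→26,b→28,k→32 27:u→27,c→5,x→27,b→28,k→33 28:u→39,c→5,x→28,b→28,k→40 29:u→29,c→5,x→29,b→37,k→41 30:u→42,c→5,x→35,b→30,k→30 31:u→31,c→5,x→31,b→43,k→44 32:u→45,c→32,x→32,b→36,k→32 33:u→35,c→5,x→33,b→36,k→33 34:u→45,c→5,x→34,b→36,k→34 35:u→5,c→5,x→35,b→35,k→35 36:u→45,c→5,x→36,b→36,k→40 37:u→37,c→5,x→46,b→37,k→41 38:u→38,c→5,x→38,b→47,k→44 39:u→39,c→5,x→39,b→47,k→48 40:u→45,c→5,x→35,b→40,k→40 41:u→41,c→5,x→49,b→5,k→41 42:u→42,c→5,x→45,b→50,k→41 43:u→43,c→5,x→51,b→43,k→44 44:u→49,c→5,x→44,b→5,k→44 45:u→5,c→5,x→45,b→52,k→49 46:u→46,c→5,x→46,b→5,k→41 47:u→47,c→5,x→53,b→47,k→48 48:u→49,c→5,x→49,b→5,k→48 49:u→5,c→5,x→49,b→5,k→49 50:u→50,c→5,x→49,b→50,k→41 51:u→51,c→5,x→51,b→5,k→44 52:u→5,c→5,x→49,b→52,k→49 53:u→53,c→5,x→53,b→5,k→48 (ε-aug+det+¬).
'uc': run [74, 56, 9] end={s21,s22,s47,s54,s58,s6,s60,s64,s65} — reject; 2/2 single-dels accept.
'kbc': N↓-sim [74, 64, 42, 5] end={s22,s58,s6,s64,s65} ∉↓L; 3/3 single-dels accept.
'bukb': |S_i|=[74, 56, 36, 13, 4] end={s22,s6,s64,s68} ∉↓L; 4/4 deletions ∈↓L.
'bubxb': run [74, 56, 36, 23, 16, 4] end={s22,s6,s64,s68} rej; 5/5 del acc.
'kckuu': run [74, 64, 41, 22, 11, 3] end={s22,s6,s64} — reject; 5/5 deletions ∈↓L.
'ckbkxu': |S_i|=[74, 67, 50, 31, 21, 11, 3] end={s22,s6,s64} — reject; 6/6 del acc.
6 minimals (antichain).


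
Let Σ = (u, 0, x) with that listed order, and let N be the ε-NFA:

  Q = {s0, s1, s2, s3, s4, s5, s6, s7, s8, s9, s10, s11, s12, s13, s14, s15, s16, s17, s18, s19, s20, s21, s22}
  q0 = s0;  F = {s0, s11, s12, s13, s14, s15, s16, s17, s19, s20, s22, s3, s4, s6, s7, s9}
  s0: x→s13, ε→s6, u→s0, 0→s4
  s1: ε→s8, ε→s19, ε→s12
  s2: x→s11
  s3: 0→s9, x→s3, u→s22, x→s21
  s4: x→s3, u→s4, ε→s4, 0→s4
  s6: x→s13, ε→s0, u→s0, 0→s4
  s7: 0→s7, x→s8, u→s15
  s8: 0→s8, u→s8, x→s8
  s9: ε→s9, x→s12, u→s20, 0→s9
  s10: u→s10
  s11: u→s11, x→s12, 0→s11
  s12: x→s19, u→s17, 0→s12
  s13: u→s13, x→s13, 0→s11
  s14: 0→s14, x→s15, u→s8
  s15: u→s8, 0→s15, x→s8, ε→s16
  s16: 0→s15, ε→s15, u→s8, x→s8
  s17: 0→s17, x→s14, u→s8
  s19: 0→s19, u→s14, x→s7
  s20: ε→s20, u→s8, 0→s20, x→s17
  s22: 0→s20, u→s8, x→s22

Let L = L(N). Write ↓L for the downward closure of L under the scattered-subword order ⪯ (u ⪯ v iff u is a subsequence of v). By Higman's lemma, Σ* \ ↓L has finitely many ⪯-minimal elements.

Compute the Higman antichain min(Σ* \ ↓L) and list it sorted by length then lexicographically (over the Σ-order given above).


|Q|=23, |F|=16, |δ|=64 (10 ε).
min D↑ (15 st, q0=0, F={8}): 0:u→0,0→1,x→2 1:u→1,0→1,x→3 2:u→2,0→4,x→2 3:u→5,0→6,x→3 4:u→4,0→4,x→7 5:u→8,0→9,x→5 6:u→9,0→6,x→7 7:u→10,0→7,x→11 8:u→8,0→8,x→8 9:u→8,0→9,x→10 10:u→8,0→10,x→12 11:u→12,0→11,x→13 12:u→8,0→12,x→14 13:u→14,0→13,x→8 14:u→8,0→14,x→8 [Hopcroft].
'0xuu': |S_i|=[18, 15, 13, 7, 1] end={s8} — reject; 4/4 single-dels accept.
'x0xxxx': run [18, 15, 11, 8, 6, 4, 1] end={s8} ∉↓L; 6/6 single-dels accept.
2 minimals (antichain).

A = [0xuu, x0xxxx].


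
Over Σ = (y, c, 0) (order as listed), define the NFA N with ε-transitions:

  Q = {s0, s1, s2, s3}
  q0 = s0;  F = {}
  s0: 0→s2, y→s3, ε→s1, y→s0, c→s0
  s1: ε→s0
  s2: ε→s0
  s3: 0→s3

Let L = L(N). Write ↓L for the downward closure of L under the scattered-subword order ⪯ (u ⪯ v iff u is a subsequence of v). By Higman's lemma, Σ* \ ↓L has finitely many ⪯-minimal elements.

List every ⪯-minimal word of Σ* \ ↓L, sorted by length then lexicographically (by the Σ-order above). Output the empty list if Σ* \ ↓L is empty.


A = [ε].

|Q|=4, |F|=0, |δ|=8 (3 ε).
min D↑ (1 st, q0=0, F={0}): 0:y→0,c→0,0→0 [Hopcroft].
ε ∈ L(D↑) ⇒ ↓L = ∅.


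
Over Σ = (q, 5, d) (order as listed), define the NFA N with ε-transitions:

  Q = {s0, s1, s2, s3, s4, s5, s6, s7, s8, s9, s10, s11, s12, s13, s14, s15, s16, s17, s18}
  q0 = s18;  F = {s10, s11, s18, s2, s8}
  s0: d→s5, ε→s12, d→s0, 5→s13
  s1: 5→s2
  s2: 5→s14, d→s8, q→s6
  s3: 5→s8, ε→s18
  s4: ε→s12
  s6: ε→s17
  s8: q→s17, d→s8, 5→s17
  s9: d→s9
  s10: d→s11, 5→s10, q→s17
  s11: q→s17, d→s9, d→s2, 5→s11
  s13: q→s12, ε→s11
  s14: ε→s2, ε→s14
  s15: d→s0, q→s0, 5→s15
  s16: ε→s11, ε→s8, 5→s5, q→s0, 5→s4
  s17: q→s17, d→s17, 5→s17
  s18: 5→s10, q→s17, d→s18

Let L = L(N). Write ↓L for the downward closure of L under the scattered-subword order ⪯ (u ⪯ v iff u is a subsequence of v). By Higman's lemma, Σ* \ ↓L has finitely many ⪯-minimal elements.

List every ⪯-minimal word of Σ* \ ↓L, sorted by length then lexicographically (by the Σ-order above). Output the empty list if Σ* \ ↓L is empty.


|Q|=19, |F|=5, |δ|=41 (9 ε).
min D↑ (6 st, q0=0, F={1}): 0:q→1,5→2,d→0 1:q→1,5→1,d→1 2:q→1,5→2,d→3 3:q→1,5→3,d→4 4:q→1,5→4,d→5 5:q→1,5→1,d→5 [Hopcroft].
'q': N↓-sim [9, 2] end={s17,s6} — reject; 1/1 deletions ∈↓L.
'5ddd5': |S_i|=[9, 8, 7, 6, 3, 1] end={s17} ∉↓L; 5/5 deletions ∈↓L.
2 words, ⪯-incomp.

min(Σ*\↓L) = [q, 5ddd5].


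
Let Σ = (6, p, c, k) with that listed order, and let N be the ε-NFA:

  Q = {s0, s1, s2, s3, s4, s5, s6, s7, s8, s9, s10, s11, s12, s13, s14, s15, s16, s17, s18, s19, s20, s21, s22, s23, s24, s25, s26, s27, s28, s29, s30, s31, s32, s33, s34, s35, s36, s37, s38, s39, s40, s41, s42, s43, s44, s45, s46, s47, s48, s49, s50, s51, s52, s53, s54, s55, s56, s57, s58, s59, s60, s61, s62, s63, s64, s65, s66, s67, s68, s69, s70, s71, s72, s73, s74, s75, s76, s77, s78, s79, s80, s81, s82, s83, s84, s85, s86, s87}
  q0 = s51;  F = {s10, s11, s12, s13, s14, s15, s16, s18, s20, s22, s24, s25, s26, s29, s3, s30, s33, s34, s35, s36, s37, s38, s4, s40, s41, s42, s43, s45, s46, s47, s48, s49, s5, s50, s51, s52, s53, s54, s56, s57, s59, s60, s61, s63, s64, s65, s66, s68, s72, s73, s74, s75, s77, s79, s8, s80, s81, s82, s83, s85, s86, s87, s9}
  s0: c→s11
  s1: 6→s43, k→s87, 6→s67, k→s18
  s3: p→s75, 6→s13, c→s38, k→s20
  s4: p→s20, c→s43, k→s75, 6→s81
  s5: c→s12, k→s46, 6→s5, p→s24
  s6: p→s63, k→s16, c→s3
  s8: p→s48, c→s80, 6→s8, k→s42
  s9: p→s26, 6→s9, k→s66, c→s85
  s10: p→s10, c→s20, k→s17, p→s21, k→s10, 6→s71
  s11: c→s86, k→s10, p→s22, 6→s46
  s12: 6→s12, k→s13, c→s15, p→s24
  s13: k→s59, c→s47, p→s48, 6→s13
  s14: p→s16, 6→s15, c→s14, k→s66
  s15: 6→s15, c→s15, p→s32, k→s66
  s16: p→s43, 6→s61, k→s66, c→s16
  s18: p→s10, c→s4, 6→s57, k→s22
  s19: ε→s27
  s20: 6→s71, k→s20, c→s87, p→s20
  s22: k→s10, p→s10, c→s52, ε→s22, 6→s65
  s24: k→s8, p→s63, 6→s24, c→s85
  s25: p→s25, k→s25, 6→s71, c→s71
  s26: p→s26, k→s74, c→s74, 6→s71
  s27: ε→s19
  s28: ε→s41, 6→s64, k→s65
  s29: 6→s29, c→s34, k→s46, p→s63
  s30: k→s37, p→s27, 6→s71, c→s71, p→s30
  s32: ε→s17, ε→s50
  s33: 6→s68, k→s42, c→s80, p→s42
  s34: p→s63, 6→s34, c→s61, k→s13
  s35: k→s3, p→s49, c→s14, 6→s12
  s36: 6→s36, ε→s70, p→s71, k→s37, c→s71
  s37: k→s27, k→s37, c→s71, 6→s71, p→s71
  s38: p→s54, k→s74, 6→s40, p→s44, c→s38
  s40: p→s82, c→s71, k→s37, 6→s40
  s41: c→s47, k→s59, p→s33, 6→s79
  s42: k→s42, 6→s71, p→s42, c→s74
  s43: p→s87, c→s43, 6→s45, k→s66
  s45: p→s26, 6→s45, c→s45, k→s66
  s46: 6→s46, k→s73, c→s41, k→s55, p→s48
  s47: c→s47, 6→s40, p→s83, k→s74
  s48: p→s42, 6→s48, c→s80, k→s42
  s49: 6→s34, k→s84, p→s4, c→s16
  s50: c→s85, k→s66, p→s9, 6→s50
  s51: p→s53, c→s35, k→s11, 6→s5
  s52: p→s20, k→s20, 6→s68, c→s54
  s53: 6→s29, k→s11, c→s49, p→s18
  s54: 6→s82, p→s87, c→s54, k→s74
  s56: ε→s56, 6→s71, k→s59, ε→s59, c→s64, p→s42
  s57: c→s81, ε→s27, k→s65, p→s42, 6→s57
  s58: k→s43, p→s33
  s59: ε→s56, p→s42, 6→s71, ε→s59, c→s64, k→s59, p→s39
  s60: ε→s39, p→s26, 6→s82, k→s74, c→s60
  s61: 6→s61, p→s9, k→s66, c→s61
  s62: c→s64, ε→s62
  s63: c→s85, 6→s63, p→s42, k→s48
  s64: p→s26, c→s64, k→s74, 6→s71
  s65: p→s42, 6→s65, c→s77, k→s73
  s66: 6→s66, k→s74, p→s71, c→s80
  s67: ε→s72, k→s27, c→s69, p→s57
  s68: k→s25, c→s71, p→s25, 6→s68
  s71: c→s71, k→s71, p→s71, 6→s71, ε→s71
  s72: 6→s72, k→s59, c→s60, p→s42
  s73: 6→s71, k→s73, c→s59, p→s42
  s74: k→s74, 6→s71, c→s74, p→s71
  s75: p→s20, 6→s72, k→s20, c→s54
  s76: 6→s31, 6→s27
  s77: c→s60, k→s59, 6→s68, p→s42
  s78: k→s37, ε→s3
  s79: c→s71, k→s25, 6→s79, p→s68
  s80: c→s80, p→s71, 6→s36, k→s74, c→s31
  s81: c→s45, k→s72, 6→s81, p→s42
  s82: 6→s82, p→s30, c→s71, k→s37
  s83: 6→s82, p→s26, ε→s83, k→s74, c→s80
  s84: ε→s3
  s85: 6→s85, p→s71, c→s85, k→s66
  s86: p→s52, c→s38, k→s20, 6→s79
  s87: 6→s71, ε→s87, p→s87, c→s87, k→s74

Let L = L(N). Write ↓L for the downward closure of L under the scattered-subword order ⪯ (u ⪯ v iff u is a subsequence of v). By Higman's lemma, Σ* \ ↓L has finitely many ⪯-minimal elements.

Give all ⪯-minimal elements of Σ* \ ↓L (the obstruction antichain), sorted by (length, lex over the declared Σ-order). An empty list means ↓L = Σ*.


Antichain: [kk6, 6pcp, ppp6, cckp, kpp6, kc6c].

|Q|=88, |F|=63, |δ|=303 (20 ε).
min D↑ (63 st, q0=0, F={35}): 0:6→1,p→2,c→3,k→4 1:6→1,p→5,c→6,k→7 2:6→8,p→9,c→10,k→4 3:6→6,p→10,c→11,k→12 4:6→7,p→13,c→14,k→15 5:6→5,p→16,c→17,k→18 6:6→6,p→5,c→19,k→20 7:6→7,p→21,c→22,k→23 8:6→8,p→16,c→24,k→7 9:6→25,p→15,c→26,k→13 10:6→24,p→26,c→27,k→12 11:6→19,p→27,c→11,k→28 12:6→20,p→29,c→30,k→31 13:6→32,p→15,c→33,k→15 14:6→34,p→33,c→30,k→31 15:6→35,p→15,c→31,k→15 16:6→16,p→36,c→17,k→21 17:6→17,p→35,c→17,k→28 18:6→18,p→21,c→37,k→36 19:6→19,p→38,c→19,k→28 20:6→20,p→21,c→39,k→40 21:6→21,p→36,c→37,k→36 22:6→34,p→41,c→39,k→40 23:6→35,p→36,c→40,k→23 24:6→24,p→16,c→42,k→20 25:6→25,p→36,c→43,k→32 26:6→43,p→31,c→44,k→29 27:6→42,p→44,c→27,k→28 28:6→28,p→35,c→37,k→45 29:6→46,p→31,c→47,k→31 30:6→48,p→47,c→30,k→45 31:6→35,p→31,c→49,k→31 32:6→32,p→36,c→50,k→23 33:6→51,p→31,c→47,k→31 34:6→34,p→51,c→35,k→52 35:6→35,p→35,c→35,k→35 36:6→35,p→36,c→45,k→36 37:6→53,p→35,c→37,k→45 38:6→38,p→54,c→17,k→28 39:6→48,p→55,c→39,k→45 40:6→35,p→36,c→56,k→40 41:6→51,p→36,c→37,k→36 42:6→42,p→54,c→42,k→28 43:6→43,p→36,c→57,k→46 44:6→57,p→49,c→44,k→28 45:6→35,p→35,c→45,k→45 46:6→46,p→36,c→58,k→40 47:6→59,p→49,c→47,k→45 48:6→48,p→59,c→35,k→60 49:6→35,p→49,c→49,k→45 50:6→51,p→36,c→58,k→40 51:6→51,p→52,c→35,k→52 52:6→35,p→52,c→35,k→52 53:6→53,p→35,c→35,k→60 54:6→54,p→61,c→17,k→28 55:6→59,p→61,c→37,k→45 56:6→35,p→61,c→56,k→45 57:6→57,p→61,c→57,k→28 58:6→59,p→61,c→58,k→45 59:6→59,p→62,c→35,k→60 60:6→35,p→35,c→35,k→60 61:6→35,p→61,c→45,k→45 62:6→35,p→62,c→35,k→60 (ε-aug+det+¬).
'kk6': N↓-sim [75, 51, 19, 1] end={s71} rej; 3/3 deletions ∈↓L.
'6pcp': run [75, 52, 28, 11, 1] end={s71} rej; 4/4 single-dels accept.
'ppp6': run [75, 69, 47, 15, 1] end={s71} rej; 4/4 del acc.
'cckp': |S_i|=[75, 61, 34, 10, 1] end={s71} ∉↓L; 4/4 deletions ∈↓L.
'kpp6': run [75, 51, 37, 15, 1] end={s71} rej; 4/4 del acc.
'kc6c': |S_i|=[75, 51, 34, 12, 1] end={s71} — reject; 4/4 del acc.
6 words, ⪯-incomp.


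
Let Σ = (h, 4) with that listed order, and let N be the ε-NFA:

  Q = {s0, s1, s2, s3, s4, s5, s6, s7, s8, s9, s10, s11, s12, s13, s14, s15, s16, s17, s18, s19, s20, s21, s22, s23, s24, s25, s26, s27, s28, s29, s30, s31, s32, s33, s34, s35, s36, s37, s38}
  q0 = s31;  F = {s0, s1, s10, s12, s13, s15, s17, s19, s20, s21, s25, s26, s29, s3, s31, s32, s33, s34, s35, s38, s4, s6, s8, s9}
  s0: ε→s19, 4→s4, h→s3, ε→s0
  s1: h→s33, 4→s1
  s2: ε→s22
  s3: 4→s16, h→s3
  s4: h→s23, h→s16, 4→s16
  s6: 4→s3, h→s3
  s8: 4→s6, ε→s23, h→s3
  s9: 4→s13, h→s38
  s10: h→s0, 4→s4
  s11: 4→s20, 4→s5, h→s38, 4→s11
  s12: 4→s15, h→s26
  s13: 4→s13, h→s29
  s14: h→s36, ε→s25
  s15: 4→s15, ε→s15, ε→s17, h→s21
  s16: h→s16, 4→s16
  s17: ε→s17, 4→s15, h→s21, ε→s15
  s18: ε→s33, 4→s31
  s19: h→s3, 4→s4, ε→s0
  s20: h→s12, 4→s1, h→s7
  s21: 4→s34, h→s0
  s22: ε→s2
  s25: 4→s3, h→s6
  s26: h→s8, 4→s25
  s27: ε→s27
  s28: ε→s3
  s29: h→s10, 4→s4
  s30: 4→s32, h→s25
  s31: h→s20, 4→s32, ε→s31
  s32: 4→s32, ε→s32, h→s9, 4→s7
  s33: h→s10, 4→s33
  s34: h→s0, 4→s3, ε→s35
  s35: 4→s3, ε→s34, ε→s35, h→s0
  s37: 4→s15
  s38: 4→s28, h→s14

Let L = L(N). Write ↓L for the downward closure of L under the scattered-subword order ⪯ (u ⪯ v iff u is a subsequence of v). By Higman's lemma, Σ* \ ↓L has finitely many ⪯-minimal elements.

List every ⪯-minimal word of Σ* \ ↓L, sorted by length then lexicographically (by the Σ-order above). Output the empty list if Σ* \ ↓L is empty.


Antichain: [4hh44, hhhhh4, hhh444, h4hh4h, 4h4h4h].

|Q|=39, |F|=24, |δ|=81 (19 ε).
min D↑ (22 st, q0=0, F={21}): 0:h→1,4→2 1:h→3,4→4 2:h→5,4→2 3:h→6,4→7 4:h→8,4→4 5:h→9,4→10 6:h→11,4→12 7:h→13,4→7 8:h→14,4→8 9:h→12,4→15 10:h→16,4→10 11:h→15,4→17 12:h→17,4→15 13:h→18,4→19 14:h→18,4→20 15:h→15,4→21 16:h→14,4→20 17:h→15,4→15 18:h→15,4→20 19:h→18,4→15 20:h→21,4→21 21:h→21,4→21.
'4hh44': |S_i|=[30, 25, 20, 14, 5, 1] end={s16} ∉↓L; 5/5 del acc.
'hhhhh4': run [30, 28, 24, 16, 9, 3, 1] end={s16} rej; 6/6 single-dels accept.
'hhh444': run [30, 28, 24, 16, 10, 4, 1] end={s16} ∉↓L; 6/6 single-dels accept.
'h4hh4h': |S_i|=[30, 28, 19, 13, 7, 3, 2] end={s16,s23} — reject; 6/6 single-dels accept.
'4h4h4h': run [30, 25, 20, 13, 8, 3, 2] end={s16,s23} ∉↓L; 6/6 deletions ∈↓L.
5 words, ⪯-incomp.


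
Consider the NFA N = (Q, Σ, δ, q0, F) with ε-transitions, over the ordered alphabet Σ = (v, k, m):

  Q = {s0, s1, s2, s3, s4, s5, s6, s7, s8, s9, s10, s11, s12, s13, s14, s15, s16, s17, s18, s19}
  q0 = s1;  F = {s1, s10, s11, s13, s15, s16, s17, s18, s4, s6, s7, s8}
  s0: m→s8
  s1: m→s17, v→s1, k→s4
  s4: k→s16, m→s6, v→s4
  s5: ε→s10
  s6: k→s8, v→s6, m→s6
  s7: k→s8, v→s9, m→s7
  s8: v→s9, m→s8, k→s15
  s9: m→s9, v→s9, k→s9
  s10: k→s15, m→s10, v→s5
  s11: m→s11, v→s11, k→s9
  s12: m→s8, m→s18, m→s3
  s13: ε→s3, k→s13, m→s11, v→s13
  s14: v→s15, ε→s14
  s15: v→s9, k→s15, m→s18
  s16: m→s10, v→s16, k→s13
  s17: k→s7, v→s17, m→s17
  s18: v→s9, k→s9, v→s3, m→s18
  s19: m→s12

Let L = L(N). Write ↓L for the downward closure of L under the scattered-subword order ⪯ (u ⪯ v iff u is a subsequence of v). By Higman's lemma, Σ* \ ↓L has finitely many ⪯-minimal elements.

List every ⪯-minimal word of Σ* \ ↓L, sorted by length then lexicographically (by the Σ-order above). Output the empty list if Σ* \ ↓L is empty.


|Q|=20, |F|=12, |δ|=49 (3 ε).
min D↑ (13 st, q0=0, F={9}): 0:v→0,k→1,m→2 1:v→1,k→3,m→4 2:v→2,k→5,m→2 3:v→3,k→6,m→7 4:v→4,k→8,m→4 5:v→9,k→8,m→5 6:v→6,k→6,m→10 7:v→7,k→11,m→7 8:v→9,k→11,m→8 9:v→9,k→9,m→9 10:v→10,k→9,m→10 11:v→9,k→11,m→12 12:v→9,k→9,m→12.
'mkv': run [15, 11, 6, 2] end={s3,s9} rej; 3/3 del acc.
'kkkmk': run [15, 13, 10, 6, 4, 1] end={s9} ∉↓L; 5/5 single-dels accept.
2 minimals (antichain).

A = [mkv, kkkmk].


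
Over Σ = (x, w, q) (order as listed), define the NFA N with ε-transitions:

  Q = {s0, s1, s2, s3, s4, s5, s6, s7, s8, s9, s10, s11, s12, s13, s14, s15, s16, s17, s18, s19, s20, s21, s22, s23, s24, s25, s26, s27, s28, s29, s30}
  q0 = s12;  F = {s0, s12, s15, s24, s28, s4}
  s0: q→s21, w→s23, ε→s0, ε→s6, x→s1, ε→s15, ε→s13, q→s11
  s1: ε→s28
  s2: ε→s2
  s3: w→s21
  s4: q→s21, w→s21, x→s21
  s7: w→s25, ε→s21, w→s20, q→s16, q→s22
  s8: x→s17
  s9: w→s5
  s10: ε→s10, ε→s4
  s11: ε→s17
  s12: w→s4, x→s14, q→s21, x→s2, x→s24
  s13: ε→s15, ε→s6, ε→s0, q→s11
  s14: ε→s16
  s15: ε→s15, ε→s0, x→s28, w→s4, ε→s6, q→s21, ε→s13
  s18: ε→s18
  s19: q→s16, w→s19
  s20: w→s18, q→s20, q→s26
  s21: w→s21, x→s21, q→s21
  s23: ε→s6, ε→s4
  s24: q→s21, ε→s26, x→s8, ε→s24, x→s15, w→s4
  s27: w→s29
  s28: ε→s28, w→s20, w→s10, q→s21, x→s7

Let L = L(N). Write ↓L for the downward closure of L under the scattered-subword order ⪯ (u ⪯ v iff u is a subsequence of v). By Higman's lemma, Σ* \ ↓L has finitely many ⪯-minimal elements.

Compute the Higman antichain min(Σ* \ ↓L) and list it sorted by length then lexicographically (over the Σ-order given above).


|Q|=31, |F|=6, |δ|=64 (24 ε).
min D↑ (6 st, q0=0, F={3}): 0:x→1,w→2,q→3 1:x→4,w→2,q→3 2:x→3,w→3,q→3 3:x→3,w→3,q→3 4:x→5,w→2,q→3 5:x→3,w→2,q→3.
'q': N↓-sim [24, 8] end={s11,s16,s17,s18,s20,s21,s22,s26} rej; 1/1 deletions ∈↓L.
'wx': run [24, 9, 1] end={s21} rej; 2/2 single-dels accept.
'ww': |S_i|=[24, 9, 2] end={s18,s21} ∉↓L; 2/2 single-dels accept.
'xxxx': N↓-sim [24, 23, 20, 13, 8] end={s16,s18,s20,s21,s22,s25,s26,s7} — reject; 4/4 deletions ∈↓L.
4 minimals (antichain).

Antichain: [q, wx, ww, xxxx].


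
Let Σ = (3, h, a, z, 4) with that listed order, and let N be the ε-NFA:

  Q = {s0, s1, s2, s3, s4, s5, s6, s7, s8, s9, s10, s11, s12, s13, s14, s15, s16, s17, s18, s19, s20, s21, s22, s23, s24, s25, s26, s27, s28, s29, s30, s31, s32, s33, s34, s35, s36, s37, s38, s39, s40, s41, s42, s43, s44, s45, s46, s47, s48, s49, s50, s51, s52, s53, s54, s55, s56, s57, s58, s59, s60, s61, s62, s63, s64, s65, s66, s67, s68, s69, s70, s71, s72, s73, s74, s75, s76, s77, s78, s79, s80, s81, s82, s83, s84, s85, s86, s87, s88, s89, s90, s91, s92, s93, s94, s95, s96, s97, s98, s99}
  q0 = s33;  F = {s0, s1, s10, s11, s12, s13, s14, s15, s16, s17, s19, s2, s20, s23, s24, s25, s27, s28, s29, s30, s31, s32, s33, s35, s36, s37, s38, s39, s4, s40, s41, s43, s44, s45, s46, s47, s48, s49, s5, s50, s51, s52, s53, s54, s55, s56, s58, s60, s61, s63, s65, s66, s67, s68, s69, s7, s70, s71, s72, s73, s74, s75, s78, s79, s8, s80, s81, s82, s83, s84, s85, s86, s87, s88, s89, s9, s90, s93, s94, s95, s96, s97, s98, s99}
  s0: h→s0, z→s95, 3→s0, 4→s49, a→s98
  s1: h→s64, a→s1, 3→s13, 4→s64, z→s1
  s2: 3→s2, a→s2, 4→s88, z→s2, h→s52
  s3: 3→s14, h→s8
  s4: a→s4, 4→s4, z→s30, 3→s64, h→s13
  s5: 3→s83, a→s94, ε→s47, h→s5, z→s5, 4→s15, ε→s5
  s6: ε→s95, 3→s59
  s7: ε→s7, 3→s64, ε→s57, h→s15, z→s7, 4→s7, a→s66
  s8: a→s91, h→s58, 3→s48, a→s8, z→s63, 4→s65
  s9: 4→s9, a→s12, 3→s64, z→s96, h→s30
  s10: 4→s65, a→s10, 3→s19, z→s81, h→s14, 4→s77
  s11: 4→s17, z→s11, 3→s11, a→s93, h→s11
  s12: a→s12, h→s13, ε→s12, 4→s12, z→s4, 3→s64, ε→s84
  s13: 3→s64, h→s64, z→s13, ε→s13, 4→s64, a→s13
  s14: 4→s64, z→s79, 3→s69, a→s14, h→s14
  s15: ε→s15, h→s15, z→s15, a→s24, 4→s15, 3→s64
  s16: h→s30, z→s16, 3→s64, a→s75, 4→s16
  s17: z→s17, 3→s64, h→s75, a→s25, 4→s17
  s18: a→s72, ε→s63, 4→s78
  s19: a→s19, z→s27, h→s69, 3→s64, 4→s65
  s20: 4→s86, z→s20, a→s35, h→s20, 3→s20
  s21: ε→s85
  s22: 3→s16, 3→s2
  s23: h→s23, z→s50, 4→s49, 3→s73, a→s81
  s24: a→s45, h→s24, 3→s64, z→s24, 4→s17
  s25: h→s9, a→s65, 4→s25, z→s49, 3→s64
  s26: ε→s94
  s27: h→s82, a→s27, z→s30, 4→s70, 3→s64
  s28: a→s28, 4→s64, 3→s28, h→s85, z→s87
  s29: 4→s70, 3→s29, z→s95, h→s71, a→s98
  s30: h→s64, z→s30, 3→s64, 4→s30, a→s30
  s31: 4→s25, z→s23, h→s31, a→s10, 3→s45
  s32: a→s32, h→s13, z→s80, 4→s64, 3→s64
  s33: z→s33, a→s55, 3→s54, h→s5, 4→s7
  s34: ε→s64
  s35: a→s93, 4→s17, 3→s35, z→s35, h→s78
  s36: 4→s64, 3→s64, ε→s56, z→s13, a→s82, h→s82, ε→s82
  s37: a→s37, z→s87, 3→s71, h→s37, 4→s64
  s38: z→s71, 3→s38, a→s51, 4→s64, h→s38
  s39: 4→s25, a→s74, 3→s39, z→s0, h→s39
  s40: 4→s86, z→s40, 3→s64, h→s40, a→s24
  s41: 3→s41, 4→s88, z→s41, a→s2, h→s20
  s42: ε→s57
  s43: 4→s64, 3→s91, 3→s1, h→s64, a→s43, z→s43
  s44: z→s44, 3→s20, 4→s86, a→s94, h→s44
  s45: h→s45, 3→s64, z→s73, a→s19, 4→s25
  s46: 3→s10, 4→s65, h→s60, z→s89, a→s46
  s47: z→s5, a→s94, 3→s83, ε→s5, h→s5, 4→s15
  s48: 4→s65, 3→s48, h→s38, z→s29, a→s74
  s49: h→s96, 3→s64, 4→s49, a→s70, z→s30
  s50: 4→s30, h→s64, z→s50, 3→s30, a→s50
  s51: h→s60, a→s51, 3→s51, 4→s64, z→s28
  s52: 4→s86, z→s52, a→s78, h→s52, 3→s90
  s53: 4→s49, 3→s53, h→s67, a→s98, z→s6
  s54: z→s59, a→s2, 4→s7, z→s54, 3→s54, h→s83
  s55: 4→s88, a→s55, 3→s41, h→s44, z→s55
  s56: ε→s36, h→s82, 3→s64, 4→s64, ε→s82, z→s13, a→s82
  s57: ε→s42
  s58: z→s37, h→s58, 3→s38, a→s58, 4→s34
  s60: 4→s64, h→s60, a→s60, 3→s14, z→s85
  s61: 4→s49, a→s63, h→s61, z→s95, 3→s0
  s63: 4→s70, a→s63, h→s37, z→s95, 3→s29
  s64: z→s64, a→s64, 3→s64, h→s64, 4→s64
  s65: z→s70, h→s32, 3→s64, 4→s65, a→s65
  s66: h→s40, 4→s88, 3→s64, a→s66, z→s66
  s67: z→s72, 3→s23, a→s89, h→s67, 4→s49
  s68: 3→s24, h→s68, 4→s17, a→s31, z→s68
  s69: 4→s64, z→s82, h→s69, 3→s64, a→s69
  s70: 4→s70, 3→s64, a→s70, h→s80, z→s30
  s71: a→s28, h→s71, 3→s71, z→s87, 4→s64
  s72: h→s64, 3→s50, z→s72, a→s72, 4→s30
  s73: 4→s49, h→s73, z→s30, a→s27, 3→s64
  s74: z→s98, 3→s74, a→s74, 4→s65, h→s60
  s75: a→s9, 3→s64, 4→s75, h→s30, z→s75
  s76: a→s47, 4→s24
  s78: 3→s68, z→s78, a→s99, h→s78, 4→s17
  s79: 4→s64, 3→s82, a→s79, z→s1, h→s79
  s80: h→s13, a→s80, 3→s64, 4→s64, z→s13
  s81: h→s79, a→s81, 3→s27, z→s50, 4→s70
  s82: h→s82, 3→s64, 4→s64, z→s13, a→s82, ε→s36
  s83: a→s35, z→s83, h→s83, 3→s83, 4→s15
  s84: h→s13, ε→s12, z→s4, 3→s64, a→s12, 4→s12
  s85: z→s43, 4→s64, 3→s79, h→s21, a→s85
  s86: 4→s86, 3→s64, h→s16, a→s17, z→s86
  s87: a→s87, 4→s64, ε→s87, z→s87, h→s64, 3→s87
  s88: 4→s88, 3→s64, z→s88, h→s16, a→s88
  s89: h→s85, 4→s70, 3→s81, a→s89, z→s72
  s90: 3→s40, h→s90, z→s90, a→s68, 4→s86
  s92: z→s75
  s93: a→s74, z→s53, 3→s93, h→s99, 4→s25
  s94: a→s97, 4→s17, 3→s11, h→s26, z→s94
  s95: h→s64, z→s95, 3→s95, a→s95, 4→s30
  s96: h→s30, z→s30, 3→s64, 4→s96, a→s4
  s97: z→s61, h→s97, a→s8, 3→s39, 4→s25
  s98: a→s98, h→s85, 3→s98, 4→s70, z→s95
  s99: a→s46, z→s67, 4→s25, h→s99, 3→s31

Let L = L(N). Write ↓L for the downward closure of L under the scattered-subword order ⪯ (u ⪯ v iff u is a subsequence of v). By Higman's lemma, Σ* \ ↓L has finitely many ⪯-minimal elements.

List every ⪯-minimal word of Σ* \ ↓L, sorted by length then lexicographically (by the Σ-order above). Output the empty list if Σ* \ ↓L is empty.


|Q|=100, |F|=84, |δ|=462 (23 ε).
min D↑ (81 st, q0=0, F={12}): 0:3→1,h→2,a→3,z→0,4→4 1:3→1,h→5,a→6,z→1,4→4 2:3→5,h→2,a→7,z→2,4→8 3:3→9,h→10,a→3,z→3,4→11 4:3→12,h→8,a→13,z→4,4→4 5:3→5,h→5,a→14,z→5,4→8 6:3→6,h→15,a→6,z→6,4→11 7:3→16,h→7,a→17,z→7,4→18 8:3→12,h→8,a→19,z→8,4→8 9:3→9,h→20,a→6,z→9,4→11 10:3→20,h→10,a→7,z→10,4→21 11:3→12,h→22,a→11,z→11,4→11 12:3→12,h→12,a→12,z→12,4→12 13:3→12,h→23,a→13,z→13,4→11 14:3→14,h→24,a→25,z→14,4→18 15:3→26,h→15,a→24,z→15,4→21 16:3→16,h→16,a→25,z→16,4→18 17:3→27,h→17,a→28,z→29,4→30 18:3→12,h→31,a→30,z→18,4→18 19:3→12,h→19,a→32,z→19,4→18 20:3→20,h→20,a→14,z→20,4→21 21:3→12,h→22,a→18,z→21,4→21 22:3→12,h→33,a→31,z→22,4→22 23:3→12,h→23,a→19,z→23,4→21 24:3→34,h→24,a→35,z→24,4→18 25:3→25,h→35,a→36,z→37,4→30 26:3→23,h→26,a→34,z→26,4→21 27:3→27,h→27,a→36,z→38,4→30 28:3→39,h→40,a→28,z→41,4→42 29:3→38,h→29,a→41,z→43,4→44 30:3→12,h→45,a→42,z→44,4→30 31:3→12,h→33,a→45,z→31,4→31 32:3→12,h→32,a→46,z→47,4→30 33:3→12,h→12,a→33,z→33,4→33 34:3→19,h→34,a→48,z→34,4→18 35:3→48,h→35,a→49,z→50,4→30 36:3→36,h→51,a→36,z→52,4→42 37:3→37,h→50,a→52,z→43,4→44 38:3→38,h→38,a→52,z→43,4→44 39:3→39,h→53,a→36,z→54,4→42 40:3→53,h→40,a→40,z→55,4→12 41:3→54,h→55,a→41,z→43,4→56 42:3→12,h→57,a→42,z→56,4→42 43:3→43,h→12,a→43,z→43,4→33 44:3→12,h→58,a→56,z→33,4→44 45:3→12,h→33,a→59,z→58,4→45 46:3→12,h→60,a→46,z→61,4→42 47:3→12,h→47,a→61,z→33,4→44 48:3→32,h→48,a→62,z→63,4→30 49:3→62,h→51,a→49,z→64,4→42 50:3→63,h→50,a→64,z→65,4→44 51:3→66,h→51,a→51,z→67,4→12 52:3→52,h→67,a→52,z→43,4→56 53:3→53,h→53,a→68,z→69,4→12 54:3→54,h→69,a→52,z→43,4→56 55:3→69,h→55,a→55,z→70,4→12 56:3→12,h→71,a→56,z→33,4→56 57:3→12,h→72,a→57,z→71,4→12 58:3→12,h→33,a→73,z→33,4→58 59:3→12,h→72,a→59,z→73,4→59 60:3→12,h→60,a→60,z→74,4→12 61:3→12,h→74,a→61,z→33,4→56 62:3→46,h→66,a→62,z→75,4→42 63:3→47,h→63,a→75,z→76,4→44 64:3→75,h→67,a→64,z→65,4→56 65:3→76,h→12,a→65,z→65,4→33 66:3→60,h→66,a→66,z→77,4→12 67:3→77,h→67,a→67,z→78,4→12 68:3→68,h→51,a→68,z→79,4→12 69:3→69,h→69,a→79,z→70,4→12 70:3→70,h→12,a→70,z→70,4→12 71:3→12,h→72,a→71,z→72,4→12 72:3→12,h→12,a→72,z→72,4→12 73:3→12,h→72,a→73,z→33,4→73 74:3→12,h→74,a→74,z→72,4→12 75:3→61,h→77,a→75,z→76,4→56 76:3→33,h→12,a→76,z→76,4→33 77:3→74,h→77,a→77,z→80,4→12 78:3→80,h→12,a→78,z→78,4→12 79:3→79,h→67,a→79,z→70,4→12 80:3→72,h→12,a→80,z→80,4→12 (ε-aug+det+¬).
'43': N↓-sim [94, 36, 1] end={s64} — reject; 2/2 single-dels accept.
'a4hhh': N↓-sim [94, 85, 21, 12, 3, 1] end={s64} — reject; 5/5 deletions ∈↓L.
'3ah333': N↓-sim [94, 80, 65, 51, 40, 28, 1] end={s64} — reject; 6/6 deletions ∈↓L.
'haaah4': |S_i|=[94, 84, 73, 64, 46, 24, 2] end={s34,s64} — reject; 6/6 single-dels accept.
'haazzh': |S_i|=[94, 84, 73, 64, 38, 12, 1] end={s64} — reject; 6/6 deletions ∈↓L.
5 words, ⪯-incomp.

Antichain: [43, a4hhh, 3ah333, haaah4, haazzh].
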